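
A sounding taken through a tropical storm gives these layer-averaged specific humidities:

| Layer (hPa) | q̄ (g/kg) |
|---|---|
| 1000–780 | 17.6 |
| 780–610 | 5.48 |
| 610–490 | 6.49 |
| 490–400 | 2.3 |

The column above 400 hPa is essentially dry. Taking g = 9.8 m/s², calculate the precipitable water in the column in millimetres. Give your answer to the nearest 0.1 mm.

Precipitable water is the column-integrated vapour mass per unit area: PW = (1/g) Σ q̄ Δp, with q in kg/kg and Δp in Pa (1 kg/m² of water = 1 mm).
Layer 1000–780 hPa: Δp = 220 hPa = 22000 Pa, q̄ = 0.0176 kg/kg → 0.0176 × 22000 / 9.8 = 39.51 mm
Layer 780–610 hPa: Δp = 170 hPa = 17000 Pa, q̄ = 0.00548 kg/kg → 0.00548 × 17000 / 9.8 = 9.51 mm
Layer 610–490 hPa: Δp = 120 hPa = 12000 Pa, q̄ = 0.00649 kg/kg → 0.00649 × 12000 / 9.8 = 7.95 mm
Layer 490–400 hPa: Δp = 90 hPa = 9000 Pa, q̄ = 0.0023 kg/kg → 0.0023 × 9000 / 9.8 = 2.11 mm
PW = 39.51 + 9.51 + 7.95 + 2.11 = 59.08 ≈ 59.1 mm.

PW ≈ 59.1 mm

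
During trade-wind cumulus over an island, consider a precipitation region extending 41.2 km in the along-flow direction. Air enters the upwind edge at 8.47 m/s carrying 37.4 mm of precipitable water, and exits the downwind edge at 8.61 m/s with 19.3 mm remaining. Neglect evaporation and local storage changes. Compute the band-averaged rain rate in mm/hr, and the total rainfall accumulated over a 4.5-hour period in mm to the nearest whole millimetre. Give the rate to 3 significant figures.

Column moisture flux per unit crosswind length is F = V × PW.
Inflow: F_in = 8.47 × 37.4 = 316.778 mm·m/s
Outflow: F_out = 8.61 × 19.3 = 166.173 mm·m/s
Steady-state rate R = (F_in − F_out)/L = (316.778 − 166.173) / 41200 m = 3.655e-03 mm/s.
R = 3.655e-03 × 3600 = 13.2 mm/hr.
Over 4.5 h: total = 13.2 × 4.5 = 59.4 ≈ 59 mm.

R ≈ 13.2 mm/hr; total ≈ 59 mm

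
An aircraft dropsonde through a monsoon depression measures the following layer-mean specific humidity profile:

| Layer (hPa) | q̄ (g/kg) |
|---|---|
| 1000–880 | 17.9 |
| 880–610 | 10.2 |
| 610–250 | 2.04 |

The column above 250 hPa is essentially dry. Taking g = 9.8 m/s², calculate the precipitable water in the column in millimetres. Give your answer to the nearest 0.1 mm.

Precipitable water is the column-integrated vapour mass per unit area: PW = (1/g) Σ q̄ Δp, with q in kg/kg and Δp in Pa (1 kg/m² of water = 1 mm).
Layer 1000–880 hPa: Δp = 120 hPa = 12000 Pa, q̄ = 0.0179 kg/kg → 0.0179 × 12000 / 9.8 = 21.92 mm
Layer 880–610 hPa: Δp = 270 hPa = 27000 Pa, q̄ = 0.0102 kg/kg → 0.0102 × 27000 / 9.8 = 28.10 mm
Layer 610–250 hPa: Δp = 360 hPa = 36000 Pa, q̄ = 0.00204 kg/kg → 0.00204 × 36000 / 9.8 = 7.49 mm
PW = 21.92 + 28.10 + 7.49 = 57.51 ≈ 57.5 mm.

PW ≈ 57.5 mm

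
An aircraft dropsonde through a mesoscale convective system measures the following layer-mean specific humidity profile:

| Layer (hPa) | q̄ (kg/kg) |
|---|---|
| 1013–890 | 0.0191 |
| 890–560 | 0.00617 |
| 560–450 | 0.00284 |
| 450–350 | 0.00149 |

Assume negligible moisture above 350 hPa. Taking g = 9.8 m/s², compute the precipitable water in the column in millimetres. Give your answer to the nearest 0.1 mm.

Precipitable water is the column-integrated vapour mass per unit area: PW = (1/g) Σ q̄ Δp, with q in kg/kg and Δp in Pa (1 kg/m² of water = 1 mm).
Layer 1013–890 hPa: Δp = 123 hPa = 12300 Pa, q̄ = 0.0191 kg/kg → 0.0191 × 12300 / 9.8 = 23.97 mm
Layer 890–560 hPa: Δp = 330 hPa = 33000 Pa, q̄ = 0.00617 kg/kg → 0.00617 × 33000 / 9.8 = 20.78 mm
Layer 560–450 hPa: Δp = 110 hPa = 11000 Pa, q̄ = 0.00284 kg/kg → 0.00284 × 11000 / 9.8 = 3.19 mm
Layer 450–350 hPa: Δp = 100 hPa = 10000 Pa, q̄ = 0.00149 kg/kg → 0.00149 × 10000 / 9.8 = 1.52 mm
PW = 23.97 + 20.78 + 3.19 + 1.52 = 49.46 ≈ 49.5 mm.

PW ≈ 49.5 mm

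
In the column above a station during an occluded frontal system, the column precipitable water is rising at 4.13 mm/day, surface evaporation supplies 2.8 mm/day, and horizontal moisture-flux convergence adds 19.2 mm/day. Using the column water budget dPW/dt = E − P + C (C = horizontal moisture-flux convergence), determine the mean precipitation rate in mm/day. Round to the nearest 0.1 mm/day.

dPW/dt = +4.13 mm/day.
P = E + C − dPW/dt = 2.8 + (19.2) − (+4.13) = 17.9 mm/day.

P ≈ 17.9 mm/day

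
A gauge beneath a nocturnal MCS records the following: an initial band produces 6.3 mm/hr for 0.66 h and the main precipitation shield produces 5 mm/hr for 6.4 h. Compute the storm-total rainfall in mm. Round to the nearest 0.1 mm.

Total = Σ Rᵢ Δtᵢ = 6.3 × 0.66 + 5 × 6.4
      = 4.158 + 32 = 36.2 mm.

total ≈ 36.2 mm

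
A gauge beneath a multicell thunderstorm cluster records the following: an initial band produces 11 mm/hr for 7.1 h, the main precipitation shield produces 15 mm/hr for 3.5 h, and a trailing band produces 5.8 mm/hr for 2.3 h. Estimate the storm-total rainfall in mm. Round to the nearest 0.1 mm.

total ≈ 143.9 mm

Total = Σ Rᵢ Δtᵢ = 11 × 7.1 + 15 × 3.5 + 5.8 × 2.3
      = 78.1 + 52.5 + 13.34 = 143.9 mm.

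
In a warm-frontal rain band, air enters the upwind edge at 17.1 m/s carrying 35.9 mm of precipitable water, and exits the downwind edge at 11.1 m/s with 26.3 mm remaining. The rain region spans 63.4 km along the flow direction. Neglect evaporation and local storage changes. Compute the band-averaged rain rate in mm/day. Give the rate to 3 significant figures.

R ≈ 439 mm/day

Column moisture flux per unit crosswind length is F = V × PW.
Inflow: F_in = 17.1 × 35.9 = 613.89 mm·m/s
Outflow: F_out = 11.1 × 26.3 = 291.93 mm·m/s
Steady-state rate R = (F_in − F_out)/L = (613.89 − 291.93) / 63400 m = 5.078e-03 mm/s.
R = 5.078e-03 × 3600 × 24 = 439 mm/day.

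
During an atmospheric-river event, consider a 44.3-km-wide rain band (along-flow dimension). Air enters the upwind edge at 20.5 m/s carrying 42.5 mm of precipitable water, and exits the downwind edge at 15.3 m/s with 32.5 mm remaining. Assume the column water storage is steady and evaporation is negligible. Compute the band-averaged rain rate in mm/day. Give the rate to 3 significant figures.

Column moisture flux per unit crosswind length is F = V × PW.
Inflow: F_in = 20.5 × 42.5 = 871.25 mm·m/s
Outflow: F_out = 15.3 × 32.5 = 497.25 mm·m/s
Steady-state rate R = (F_in − F_out)/L = (871.25 − 497.25) / 44300 m = 8.442e-03 mm/s.
R = 8.442e-03 × 3600 × 24 = 729 mm/day.

R ≈ 729 mm/day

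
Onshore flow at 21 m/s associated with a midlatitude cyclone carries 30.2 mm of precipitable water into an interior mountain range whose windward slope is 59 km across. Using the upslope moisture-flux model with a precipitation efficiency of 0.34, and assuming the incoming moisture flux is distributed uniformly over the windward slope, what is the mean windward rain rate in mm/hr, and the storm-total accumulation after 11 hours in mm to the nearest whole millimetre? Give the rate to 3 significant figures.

R ≈ 13.2 mm/hr; total ≈ 145 mm

Incoming column moisture flux per unit ridge length: F = V × PW = 21 × 30.2 = 634.2 mm·m/s.
Spread over the 59 km slope with efficiency ε = 0.34: R = ε·F/W = 0.34 × 634.2 / 59000 m = 3.655e-03 mm/s.
R = 3.655e-03 × 3600 = 13.2 mm/hr.
Over 11 h: total = 13.2 × 11 = 145.2 ≈ 145 mm.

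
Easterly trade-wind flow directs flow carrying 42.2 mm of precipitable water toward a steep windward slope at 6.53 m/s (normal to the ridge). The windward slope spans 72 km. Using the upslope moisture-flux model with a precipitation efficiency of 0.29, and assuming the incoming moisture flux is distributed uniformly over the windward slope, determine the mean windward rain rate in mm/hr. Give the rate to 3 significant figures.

Incoming column moisture flux per unit ridge length: F = V × PW = 6.53 × 42.2 = 275.566 mm·m/s.
Spread over the 72 km slope with efficiency ε = 0.29: R = ε·F/W = 0.29 × 275.566 / 72000 m = 1.110e-03 mm/s.
R = 1.110e-03 × 3600 = 4.00 mm/hr.

R ≈ 4.00 mm/hr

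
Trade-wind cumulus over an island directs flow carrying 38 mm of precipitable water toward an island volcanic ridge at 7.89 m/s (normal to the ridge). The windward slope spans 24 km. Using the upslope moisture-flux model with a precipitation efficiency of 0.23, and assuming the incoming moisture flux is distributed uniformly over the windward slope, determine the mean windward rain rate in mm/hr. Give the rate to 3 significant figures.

R ≈ 10.3 mm/hr

Incoming column moisture flux per unit ridge length: F = V × PW = 7.89 × 38 = 299.82 mm·m/s.
Spread over the 24 km slope with efficiency ε = 0.23: R = ε·F/W = 0.23 × 299.82 / 24000 m = 2.873e-03 mm/s.
R = 2.873e-03 × 3600 = 10.3 mm/hr.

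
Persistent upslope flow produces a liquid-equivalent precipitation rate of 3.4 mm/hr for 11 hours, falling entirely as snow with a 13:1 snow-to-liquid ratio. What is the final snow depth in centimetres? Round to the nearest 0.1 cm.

snow depth ≈ 48.6 cm

Liquid-equivalent depth = 3.4 × 11 = 37.4 mm.
Snow depth = 37.4 mm × 13 = 486.2 mm = 48.6 cm.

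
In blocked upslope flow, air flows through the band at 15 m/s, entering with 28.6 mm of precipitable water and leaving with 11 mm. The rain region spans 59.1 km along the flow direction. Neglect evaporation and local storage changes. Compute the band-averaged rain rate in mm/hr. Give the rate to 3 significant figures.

Column moisture flux per unit crosswind length is F = V × PW.
Inflow: F_in = 15 × 28.6 = 429 mm·m/s
Outflow: F_out = 15 × 11 = 165 mm·m/s
Steady-state rate R = (F_in − F_out)/L = (429 − 165) / 59100 m = 4.467e-03 mm/s.
R = 4.467e-03 × 3600 = 16.1 mm/hr.

R ≈ 16.1 mm/hr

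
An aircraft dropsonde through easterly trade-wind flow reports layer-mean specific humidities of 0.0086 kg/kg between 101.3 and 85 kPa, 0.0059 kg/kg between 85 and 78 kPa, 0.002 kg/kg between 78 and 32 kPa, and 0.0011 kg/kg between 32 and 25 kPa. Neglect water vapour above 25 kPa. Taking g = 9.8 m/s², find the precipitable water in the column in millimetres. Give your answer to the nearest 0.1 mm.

PW ≈ 28.7 mm

Precipitable water is the column-integrated vapour mass per unit area: PW = (1/g) Σ q̄ Δp, with q in kg/kg and Δp in Pa (1 kg/m² of water = 1 mm).
Layer 101.3–85 kPa: Δp = 163 hPa = 16300 Pa, q̄ = 0.0086 kg/kg → 0.0086 × 16300 / 9.8 = 14.30 mm
Layer 85–78 kPa: Δp = 70 hPa = 7000 Pa, q̄ = 0.0059 kg/kg → 0.0059 × 7000 / 9.8 = 4.21 mm
Layer 78–32 kPa: Δp = 460 hPa = 46000 Pa, q̄ = 0.002 kg/kg → 0.002 × 46000 / 9.8 = 9.39 mm
Layer 32–25 kPa: Δp = 70 hPa = 7000 Pa, q̄ = 0.0011 kg/kg → 0.0011 × 7000 / 9.8 = 0.79 mm
PW = 14.30 + 4.21 + 9.39 + 0.79 = 28.69 ≈ 28.7 mm.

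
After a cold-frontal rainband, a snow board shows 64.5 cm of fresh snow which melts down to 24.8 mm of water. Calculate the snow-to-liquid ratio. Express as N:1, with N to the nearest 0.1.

Ratio = snow depth / SWE = 645 mm / 24.8 mm = 26.0, i.e. 26.0:1.

ratio ≈ 26.0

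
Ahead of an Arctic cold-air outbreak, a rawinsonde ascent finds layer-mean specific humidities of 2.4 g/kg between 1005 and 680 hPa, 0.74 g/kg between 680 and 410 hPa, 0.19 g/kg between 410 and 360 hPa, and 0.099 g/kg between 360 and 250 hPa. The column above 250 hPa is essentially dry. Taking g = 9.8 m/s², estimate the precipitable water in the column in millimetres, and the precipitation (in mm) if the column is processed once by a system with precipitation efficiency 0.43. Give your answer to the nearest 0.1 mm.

Precipitable water is the column-integrated vapour mass per unit area: PW = (1/g) Σ q̄ Δp, with q in kg/kg and Δp in Pa (1 kg/m² of water = 1 mm).
Layer 1005–680 hPa: Δp = 325 hPa = 32500 Pa, q̄ = 0.0024 kg/kg → 0.0024 × 32500 / 9.8 = 7.96 mm
Layer 680–410 hPa: Δp = 270 hPa = 27000 Pa, q̄ = 0.00074 kg/kg → 0.00074 × 27000 / 9.8 = 2.04 mm
Layer 410–360 hPa: Δp = 50 hPa = 5000 Pa, q̄ = 0.00019 kg/kg → 0.00019 × 5000 / 9.8 = 0.10 mm
Layer 360–250 hPa: Δp = 110 hPa = 11000 Pa, q̄ = 9.9e-05 kg/kg → 9.9e-05 × 11000 / 9.8 = 0.11 mm
PW = 7.96 + 2.04 + 0.10 + 0.11 = 10.21 ≈ 10.2 mm.
Precipitation = ε × PW = 0.43 × 10.2 = 4.4 mm.

PW ≈ 10.2 mm; precipitation ≈ 4.4 mm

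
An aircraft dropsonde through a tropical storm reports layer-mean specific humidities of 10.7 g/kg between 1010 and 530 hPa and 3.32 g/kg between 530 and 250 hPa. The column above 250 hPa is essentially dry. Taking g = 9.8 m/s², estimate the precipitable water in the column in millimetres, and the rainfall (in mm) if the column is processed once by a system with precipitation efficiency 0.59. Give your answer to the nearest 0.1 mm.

PW ≈ 61.9 mm; rainfall ≈ 36.5 mm

Precipitable water is the column-integrated vapour mass per unit area: PW = (1/g) Σ q̄ Δp, with q in kg/kg and Δp in Pa (1 kg/m² of water = 1 mm).
Layer 1010–530 hPa: Δp = 480 hPa = 48000 Pa, q̄ = 0.0107 kg/kg → 0.0107 × 48000 / 9.8 = 52.41 mm
Layer 530–250 hPa: Δp = 280 hPa = 28000 Pa, q̄ = 0.00332 kg/kg → 0.00332 × 28000 / 9.8 = 9.49 mm
PW = 52.41 + 9.49 = 61.90 ≈ 61.9 mm.
Rainfall = ε × PW = 0.59 × 61.9 = 36.5 mm.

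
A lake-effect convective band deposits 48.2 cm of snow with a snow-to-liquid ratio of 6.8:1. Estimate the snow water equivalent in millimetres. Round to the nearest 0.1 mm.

SWE = snow depth / ratio = 48.2 cm / 6.8 = 7.088 cm = 70.9 mm.

SWE ≈ 70.9 mm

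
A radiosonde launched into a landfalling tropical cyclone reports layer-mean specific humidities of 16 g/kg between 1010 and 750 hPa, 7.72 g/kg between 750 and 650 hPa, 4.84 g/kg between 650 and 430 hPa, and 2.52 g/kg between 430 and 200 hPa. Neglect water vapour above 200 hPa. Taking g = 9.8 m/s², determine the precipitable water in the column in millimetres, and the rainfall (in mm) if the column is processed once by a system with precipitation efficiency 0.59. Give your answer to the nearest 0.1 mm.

PW ≈ 67.1 mm; rainfall ≈ 39.6 mm

Precipitable water is the column-integrated vapour mass per unit area: PW = (1/g) Σ q̄ Δp, with q in kg/kg and Δp in Pa (1 kg/m² of water = 1 mm).
Layer 1010–750 hPa: Δp = 260 hPa = 26000 Pa, q̄ = 0.016 kg/kg → 0.016 × 26000 / 9.8 = 42.45 mm
Layer 750–650 hPa: Δp = 100 hPa = 10000 Pa, q̄ = 0.00772 kg/kg → 0.00772 × 10000 / 9.8 = 7.88 mm
Layer 650–430 hPa: Δp = 220 hPa = 22000 Pa, q̄ = 0.00484 kg/kg → 0.00484 × 22000 / 9.8 = 10.87 mm
Layer 430–200 hPa: Δp = 230 hPa = 23000 Pa, q̄ = 0.00252 kg/kg → 0.00252 × 23000 / 9.8 = 5.91 mm
PW = 42.45 + 7.88 + 10.87 + 5.91 = 67.11 ≈ 67.1 mm.
Rainfall = ε × PW = 0.59 × 67.1 = 39.6 mm.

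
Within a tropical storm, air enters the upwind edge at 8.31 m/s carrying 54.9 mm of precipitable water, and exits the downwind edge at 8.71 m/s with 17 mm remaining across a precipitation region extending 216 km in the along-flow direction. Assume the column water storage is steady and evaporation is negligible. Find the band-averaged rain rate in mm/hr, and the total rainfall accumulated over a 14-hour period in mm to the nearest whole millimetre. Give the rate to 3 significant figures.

R ≈ 5.14 mm/hr; total ≈ 72 mm

Column moisture flux per unit crosswind length is F = V × PW.
Inflow: F_in = 8.31 × 54.9 = 456.219 mm·m/s
Outflow: F_out = 8.71 × 17 = 148.07 mm·m/s
Steady-state rate R = (F_in − F_out)/L = (456.219 − 148.07) / 216000 m = 1.427e-03 mm/s.
R = 1.427e-03 × 3600 = 5.14 mm/hr.
Over 14 h: total = 5.14 × 14 = 71.96 ≈ 72 mm.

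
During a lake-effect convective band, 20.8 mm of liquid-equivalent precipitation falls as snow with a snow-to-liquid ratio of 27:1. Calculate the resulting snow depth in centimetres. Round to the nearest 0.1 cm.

snow depth ≈ 56.2 cm

Snow depth = liquid × ratio = 20.8 mm × 27 = 561.6 mm = 56.2 cm.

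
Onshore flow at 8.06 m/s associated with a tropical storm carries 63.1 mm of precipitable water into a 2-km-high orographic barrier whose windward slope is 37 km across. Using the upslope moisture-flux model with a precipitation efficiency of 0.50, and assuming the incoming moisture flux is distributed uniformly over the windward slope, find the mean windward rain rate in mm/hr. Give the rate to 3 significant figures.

R ≈ 24.7 mm/hr

Incoming column moisture flux per unit ridge length: F = V × PW = 8.06 × 63.1 = 508.586 mm·m/s.
Spread over the 37 km slope with efficiency ε = 0.50: R = ε·F/W = 0.50 × 508.586 / 37000 m = 6.873e-03 mm/s.
R = 6.873e-03 × 3600 = 24.7 mm/hr.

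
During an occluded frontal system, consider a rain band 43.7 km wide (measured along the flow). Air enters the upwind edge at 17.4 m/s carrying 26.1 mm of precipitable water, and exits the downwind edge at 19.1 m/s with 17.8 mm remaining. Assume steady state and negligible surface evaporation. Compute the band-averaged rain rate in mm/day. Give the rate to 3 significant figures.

Column moisture flux per unit crosswind length is F = V × PW.
Inflow: F_in = 17.4 × 26.1 = 454.14 mm·m/s
Outflow: F_out = 19.1 × 17.8 = 339.98 mm·m/s
Steady-state rate R = (F_in − F_out)/L = (454.14 − 339.98) / 43700 m = 2.612e-03 mm/s.
R = 2.612e-03 × 3600 × 24 = 226 mm/day.

R ≈ 226 mm/day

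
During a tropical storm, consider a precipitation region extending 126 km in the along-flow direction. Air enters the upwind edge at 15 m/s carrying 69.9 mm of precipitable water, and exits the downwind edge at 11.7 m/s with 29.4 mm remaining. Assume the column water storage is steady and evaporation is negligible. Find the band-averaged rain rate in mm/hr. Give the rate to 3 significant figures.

Column moisture flux per unit crosswind length is F = V × PW.
Inflow: F_in = 15 × 69.9 = 1048.5 mm·m/s
Outflow: F_out = 11.7 × 29.4 = 343.98 mm·m/s
Steady-state rate R = (F_in − F_out)/L = (1048.5 − 343.98) / 126000 m = 5.591e-03 mm/s.
R = 5.591e-03 × 3600 = 20.1 mm/hr.

R ≈ 20.1 mm/hr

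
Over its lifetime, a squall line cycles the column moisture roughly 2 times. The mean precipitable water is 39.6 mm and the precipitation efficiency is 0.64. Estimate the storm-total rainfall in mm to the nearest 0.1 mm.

Each cycle deposits ε × PW = 0.64 × 39.6 = 25.344 mm.
Over 2 cycles: 2 × 25.344 = 50.7 mm.

rainfall ≈ 50.7 mm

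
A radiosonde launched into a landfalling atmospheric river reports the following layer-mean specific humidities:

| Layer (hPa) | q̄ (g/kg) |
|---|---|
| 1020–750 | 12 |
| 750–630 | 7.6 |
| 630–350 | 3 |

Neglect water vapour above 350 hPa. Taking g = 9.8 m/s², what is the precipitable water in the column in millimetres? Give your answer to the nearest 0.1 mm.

PW ≈ 50.9 mm

Precipitable water is the column-integrated vapour mass per unit area: PW = (1/g) Σ q̄ Δp, with q in kg/kg and Δp in Pa (1 kg/m² of water = 1 mm).
Layer 1020–750 hPa: Δp = 270 hPa = 27000 Pa, q̄ = 0.012 kg/kg → 0.012 × 27000 / 9.8 = 33.06 mm
Layer 750–630 hPa: Δp = 120 hPa = 12000 Pa, q̄ = 0.0076 kg/kg → 0.0076 × 12000 / 9.8 = 9.31 mm
Layer 630–350 hPa: Δp = 280 hPa = 28000 Pa, q̄ = 0.003 kg/kg → 0.003 × 28000 / 9.8 = 8.57 mm
PW = 33.06 + 9.31 + 8.57 = 50.94 ≈ 50.9 mm.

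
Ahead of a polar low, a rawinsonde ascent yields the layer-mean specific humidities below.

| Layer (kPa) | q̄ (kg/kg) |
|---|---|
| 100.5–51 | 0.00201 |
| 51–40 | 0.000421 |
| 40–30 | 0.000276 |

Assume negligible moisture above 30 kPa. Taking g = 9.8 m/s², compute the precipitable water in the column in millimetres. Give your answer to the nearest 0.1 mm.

PW ≈ 10.9 mm

Precipitable water is the column-integrated vapour mass per unit area: PW = (1/g) Σ q̄ Δp, with q in kg/kg and Δp in Pa (1 kg/m² of water = 1 mm).
Layer 100.5–51 kPa: Δp = 495 hPa = 49500 Pa, q̄ = 0.00201 kg/kg → 0.00201 × 49500 / 9.8 = 10.15 mm
Layer 51–40 kPa: Δp = 110 hPa = 11000 Pa, q̄ = 0.000421 kg/kg → 0.000421 × 11000 / 9.8 = 0.47 mm
Layer 40–30 kPa: Δp = 100 hPa = 10000 Pa, q̄ = 0.000276 kg/kg → 0.000276 × 10000 / 9.8 = 0.28 mm
PW = 10.15 + 0.47 + 0.28 = 10.90 ≈ 10.9 mm.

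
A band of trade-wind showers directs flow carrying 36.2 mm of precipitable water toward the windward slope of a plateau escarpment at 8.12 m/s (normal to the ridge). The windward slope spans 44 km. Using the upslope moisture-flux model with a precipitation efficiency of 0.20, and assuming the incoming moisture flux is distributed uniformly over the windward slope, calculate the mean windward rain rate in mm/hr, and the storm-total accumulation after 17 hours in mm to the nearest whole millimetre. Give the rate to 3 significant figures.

Incoming column moisture flux per unit ridge length: F = V × PW = 8.12 × 36.2 = 293.944 mm·m/s.
Spread over the 44 km slope with efficiency ε = 0.20: R = ε·F/W = 0.20 × 293.944 / 44000 m = 1.336e-03 mm/s.
R = 1.336e-03 × 3600 = 4.81 mm/hr.
Over 17 h: total = 4.81 × 17 = 81.77 ≈ 82 mm.

R ≈ 4.81 mm/hr; total ≈ 82 mm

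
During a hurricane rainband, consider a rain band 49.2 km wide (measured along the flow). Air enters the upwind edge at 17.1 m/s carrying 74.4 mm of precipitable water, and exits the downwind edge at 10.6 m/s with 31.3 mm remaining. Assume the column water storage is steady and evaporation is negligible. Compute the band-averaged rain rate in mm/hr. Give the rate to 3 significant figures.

R ≈ 68.8 mm/hr

Column moisture flux per unit crosswind length is F = V × PW.
Inflow: F_in = 17.1 × 74.4 = 1272.24 mm·m/s
Outflow: F_out = 10.6 × 31.3 = 331.78 mm·m/s
Steady-state rate R = (F_in − F_out)/L = (1272.24 − 331.78) / 49200 m = 1.912e-02 mm/s.
R = 1.912e-02 × 3600 = 68.8 mm/hr.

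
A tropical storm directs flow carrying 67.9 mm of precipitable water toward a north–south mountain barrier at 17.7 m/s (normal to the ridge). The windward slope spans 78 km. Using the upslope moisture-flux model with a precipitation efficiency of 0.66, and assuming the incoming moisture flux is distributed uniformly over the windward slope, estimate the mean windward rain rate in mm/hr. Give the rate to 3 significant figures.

R ≈ 36.6 mm/hr

Incoming column moisture flux per unit ridge length: F = V × PW = 17.7 × 67.9 = 1201.83 mm·m/s.
Spread over the 78 km slope with efficiency ε = 0.66: R = ε·F/W = 0.66 × 1201.83 / 78000 m = 1.017e-02 mm/s.
R = 1.017e-02 × 3600 = 36.6 mm/hr.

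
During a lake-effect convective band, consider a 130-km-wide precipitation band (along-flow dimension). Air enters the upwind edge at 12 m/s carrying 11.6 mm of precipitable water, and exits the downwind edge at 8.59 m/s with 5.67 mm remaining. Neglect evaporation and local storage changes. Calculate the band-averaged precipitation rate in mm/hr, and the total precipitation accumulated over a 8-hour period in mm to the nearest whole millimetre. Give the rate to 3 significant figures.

R ≈ 2.51 mm/hr; total ≈ 20 mm

Column moisture flux per unit crosswind length is F = V × PW.
Inflow: F_in = 12 × 11.6 = 139.2 mm·m/s
Outflow: F_out = 8.59 × 5.67 = 48.7053 mm·m/s
Steady-state rate R = (F_in − F_out)/L = (139.2 − 48.7053) / 130000 m = 6.961e-04 mm/s.
R = 6.961e-04 × 3600 = 2.51 mm/hr.
Over 8 h: total = 2.51 × 8 = 20.08 ≈ 20 mm.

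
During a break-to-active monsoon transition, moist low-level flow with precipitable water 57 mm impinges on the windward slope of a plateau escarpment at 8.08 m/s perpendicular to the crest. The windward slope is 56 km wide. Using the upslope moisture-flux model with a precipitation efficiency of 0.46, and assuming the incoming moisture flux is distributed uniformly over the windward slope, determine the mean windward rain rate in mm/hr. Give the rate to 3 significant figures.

R ≈ 13.6 mm/hr

Incoming column moisture flux per unit ridge length: F = V × PW = 8.08 × 57 = 460.56 mm·m/s.
Spread over the 56 km slope with efficiency ε = 0.46: R = ε·F/W = 0.46 × 460.56 / 56000 m = 3.783e-03 mm/s.
R = 3.783e-03 × 3600 = 13.6 mm/hr.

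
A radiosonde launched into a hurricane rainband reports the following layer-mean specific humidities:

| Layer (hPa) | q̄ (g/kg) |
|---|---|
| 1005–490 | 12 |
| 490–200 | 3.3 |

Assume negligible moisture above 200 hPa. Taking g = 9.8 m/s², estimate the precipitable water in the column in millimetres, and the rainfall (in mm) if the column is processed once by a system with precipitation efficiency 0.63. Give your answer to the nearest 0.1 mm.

PW ≈ 72.8 mm; rainfall ≈ 45.9 mm

Precipitable water is the column-integrated vapour mass per unit area: PW = (1/g) Σ q̄ Δp, with q in kg/kg and Δp in Pa (1 kg/m² of water = 1 mm).
Layer 1005–490 hPa: Δp = 515 hPa = 51500 Pa, q̄ = 0.012 kg/kg → 0.012 × 51500 / 9.8 = 63.06 mm
Layer 490–200 hPa: Δp = 290 hPa = 29000 Pa, q̄ = 0.0033 kg/kg → 0.0033 × 29000 / 9.8 = 9.77 mm
PW = 63.06 + 9.77 = 72.83 ≈ 72.8 mm.
Rainfall = ε × PW = 0.63 × 72.8 = 45.9 mm.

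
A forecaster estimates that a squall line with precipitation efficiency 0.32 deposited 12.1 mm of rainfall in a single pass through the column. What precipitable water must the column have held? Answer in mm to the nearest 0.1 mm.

PW ≈ 37.8 mm

PW = rainfall / ε = 12.1 / 0.32 = 37.8 mm.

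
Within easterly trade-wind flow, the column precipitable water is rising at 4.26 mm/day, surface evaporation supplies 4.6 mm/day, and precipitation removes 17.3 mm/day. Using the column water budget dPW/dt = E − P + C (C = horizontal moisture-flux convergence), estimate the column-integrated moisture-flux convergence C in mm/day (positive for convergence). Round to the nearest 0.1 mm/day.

dPW/dt = +4.26 mm/day.
C = dPW/dt − E + P = (+4.26) − 4.6 + 17.3 = 17.0 mm/day.

C ≈ 17.0 mm/day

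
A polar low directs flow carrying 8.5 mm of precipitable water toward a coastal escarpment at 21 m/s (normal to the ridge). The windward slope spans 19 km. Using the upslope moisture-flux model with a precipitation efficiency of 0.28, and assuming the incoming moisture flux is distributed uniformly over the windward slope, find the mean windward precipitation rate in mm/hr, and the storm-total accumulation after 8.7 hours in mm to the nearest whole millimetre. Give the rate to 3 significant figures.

R ≈ 9.47 mm/hr; total ≈ 82 mm

Incoming column moisture flux per unit ridge length: F = V × PW = 21 × 8.5 = 178.5 mm·m/s.
Spread over the 19 km slope with efficiency ε = 0.28: R = ε·F/W = 0.28 × 178.5 / 19000 m = 2.631e-03 mm/s.
R = 2.631e-03 × 3600 = 9.47 mm/hr.
Over 8.7 h: total = 9.47 × 8.7 = 82.389 ≈ 82 mm.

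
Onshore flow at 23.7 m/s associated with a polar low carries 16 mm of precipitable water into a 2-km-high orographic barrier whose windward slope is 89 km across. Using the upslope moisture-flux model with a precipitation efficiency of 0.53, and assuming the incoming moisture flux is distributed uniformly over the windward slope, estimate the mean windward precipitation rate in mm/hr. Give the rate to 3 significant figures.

R ≈ 8.13 mm/hr

Incoming column moisture flux per unit ridge length: F = V × PW = 23.7 × 16 = 379.2 mm·m/s.
Spread over the 89 km slope with efficiency ε = 0.53: R = ε·F/W = 0.53 × 379.2 / 89000 m = 2.258e-03 mm/s.
R = 2.258e-03 × 3600 = 8.13 mm/hr.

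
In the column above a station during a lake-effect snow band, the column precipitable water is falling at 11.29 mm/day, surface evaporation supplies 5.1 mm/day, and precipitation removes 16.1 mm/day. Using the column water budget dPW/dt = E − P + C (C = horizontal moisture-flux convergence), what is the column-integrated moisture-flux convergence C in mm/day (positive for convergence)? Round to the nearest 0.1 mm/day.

C ≈ -0.3 mm/day

dPW/dt = -11.29 mm/day.
C = dPW/dt − E + P = (-11.29) − 5.1 + 16.1 = -0.3 mm/day.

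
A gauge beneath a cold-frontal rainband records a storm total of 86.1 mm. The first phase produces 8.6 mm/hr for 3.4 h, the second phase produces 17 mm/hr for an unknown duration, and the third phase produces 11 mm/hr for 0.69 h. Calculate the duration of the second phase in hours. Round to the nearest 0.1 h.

duration ≈ 2.9 h

Known phases: 8.6 × 3.4 + 11 × 0.69 = 29.24 + 7.59 = 36.83 mm.
Remaining depth = 86.1 − 36.83 = 49.27 mm.
Duration = 49.27 / 17 = 2.9 h.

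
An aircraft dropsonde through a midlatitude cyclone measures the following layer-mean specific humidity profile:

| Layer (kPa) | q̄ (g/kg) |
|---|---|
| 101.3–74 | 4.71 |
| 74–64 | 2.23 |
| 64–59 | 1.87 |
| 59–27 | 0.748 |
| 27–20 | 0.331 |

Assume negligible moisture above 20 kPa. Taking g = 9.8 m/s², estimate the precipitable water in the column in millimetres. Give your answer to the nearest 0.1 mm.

Precipitable water is the column-integrated vapour mass per unit area: PW = (1/g) Σ q̄ Δp, with q in kg/kg and Δp in Pa (1 kg/m² of water = 1 mm).
Layer 101.3–74 kPa: Δp = 273 hPa = 27300 Pa, q̄ = 0.00471 kg/kg → 0.00471 × 27300 / 9.8 = 13.12 mm
Layer 74–64 kPa: Δp = 100 hPa = 10000 Pa, q̄ = 0.00223 kg/kg → 0.00223 × 10000 / 9.8 = 2.28 mm
Layer 64–59 kPa: Δp = 50 hPa = 5000 Pa, q̄ = 0.00187 kg/kg → 0.00187 × 5000 / 9.8 = 0.95 mm
Layer 59–27 kPa: Δp = 320 hPa = 32000 Pa, q̄ = 0.000748 kg/kg → 0.000748 × 32000 / 9.8 = 2.44 mm
Layer 27–20 kPa: Δp = 70 hPa = 7000 Pa, q̄ = 0.000331 kg/kg → 0.000331 × 7000 / 9.8 = 0.24 mm
PW = 13.12 + 2.28 + 0.95 + 2.44 + 0.24 = 19.03 ≈ 19.0 mm.

PW ≈ 19.0 mm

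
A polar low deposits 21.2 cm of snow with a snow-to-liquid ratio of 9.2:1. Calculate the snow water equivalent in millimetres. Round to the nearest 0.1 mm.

SWE ≈ 23.0 mm

SWE = snow depth / ratio = 21.2 cm / 9.2 = 2.304 cm = 23.0 mm.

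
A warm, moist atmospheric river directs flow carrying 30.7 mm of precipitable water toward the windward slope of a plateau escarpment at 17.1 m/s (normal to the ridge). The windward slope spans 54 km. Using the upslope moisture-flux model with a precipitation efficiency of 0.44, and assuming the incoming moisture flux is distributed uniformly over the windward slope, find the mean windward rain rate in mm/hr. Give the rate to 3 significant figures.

Incoming column moisture flux per unit ridge length: F = V × PW = 17.1 × 30.7 = 524.97 mm·m/s.
Spread over the 54 km slope with efficiency ε = 0.44: R = ε·F/W = 0.44 × 524.97 / 54000 m = 4.278e-03 mm/s.
R = 4.278e-03 × 3600 = 15.4 mm/hr.

R ≈ 15.4 mm/hr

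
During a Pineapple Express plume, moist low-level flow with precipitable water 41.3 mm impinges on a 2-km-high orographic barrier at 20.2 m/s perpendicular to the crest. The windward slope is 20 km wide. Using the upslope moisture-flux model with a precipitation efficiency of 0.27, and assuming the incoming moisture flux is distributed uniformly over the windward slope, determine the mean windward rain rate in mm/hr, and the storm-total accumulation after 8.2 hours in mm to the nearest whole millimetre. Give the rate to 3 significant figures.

R ≈ 40.5 mm/hr; total ≈ 332 mm

Incoming column moisture flux per unit ridge length: F = V × PW = 20.2 × 41.3 = 834.26 mm·m/s.
Spread over the 20 km slope with efficiency ε = 0.27: R = ε·F/W = 0.27 × 834.26 / 20000 m = 1.126e-02 mm/s.
R = 1.126e-02 × 3600 = 40.5 mm/hr.
Over 8.2 h: total = 40.5 × 8.2 = 332.1 ≈ 332 mm.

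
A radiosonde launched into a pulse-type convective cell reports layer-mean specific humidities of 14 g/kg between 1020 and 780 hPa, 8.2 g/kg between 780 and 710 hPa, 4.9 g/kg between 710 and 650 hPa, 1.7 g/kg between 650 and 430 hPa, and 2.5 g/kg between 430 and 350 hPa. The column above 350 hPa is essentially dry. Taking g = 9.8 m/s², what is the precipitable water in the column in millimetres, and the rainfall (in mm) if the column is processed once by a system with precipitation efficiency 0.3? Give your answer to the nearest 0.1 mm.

PW ≈ 49.0 mm; rainfall ≈ 14.7 mm

Precipitable water is the column-integrated vapour mass per unit area: PW = (1/g) Σ q̄ Δp, with q in kg/kg and Δp in Pa (1 kg/m² of water = 1 mm).
Layer 1020–780 hPa: Δp = 240 hPa = 24000 Pa, q̄ = 0.014 kg/kg → 0.014 × 24000 / 9.8 = 34.29 mm
Layer 780–710 hPa: Δp = 70 hPa = 7000 Pa, q̄ = 0.0082 kg/kg → 0.0082 × 7000 / 9.8 = 5.86 mm
Layer 710–650 hPa: Δp = 60 hPa = 6000 Pa, q̄ = 0.0049 kg/kg → 0.0049 × 6000 / 9.8 = 3.00 mm
Layer 650–430 hPa: Δp = 220 hPa = 22000 Pa, q̄ = 0.0017 kg/kg → 0.0017 × 22000 / 9.8 = 3.82 mm
Layer 430–350 hPa: Δp = 80 hPa = 8000 Pa, q̄ = 0.0025 kg/kg → 0.0025 × 8000 / 9.8 = 2.04 mm
PW = 34.29 + 5.86 + 3.00 + 3.82 + 2.04 = 49.01 ≈ 49.0 mm.
Rainfall = ε × PW = 0.3 × 49.0 = 14.7 mm.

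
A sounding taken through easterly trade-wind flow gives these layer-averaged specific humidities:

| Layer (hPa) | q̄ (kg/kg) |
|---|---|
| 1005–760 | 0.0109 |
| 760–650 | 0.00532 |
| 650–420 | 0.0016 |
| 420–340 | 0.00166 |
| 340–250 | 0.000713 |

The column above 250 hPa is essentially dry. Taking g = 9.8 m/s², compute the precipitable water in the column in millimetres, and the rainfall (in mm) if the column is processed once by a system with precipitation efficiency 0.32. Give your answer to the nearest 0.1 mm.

PW ≈ 39.0 mm; rainfall ≈ 12.5 mm

Precipitable water is the column-integrated vapour mass per unit area: PW = (1/g) Σ q̄ Δp, with q in kg/kg and Δp in Pa (1 kg/m² of water = 1 mm).
Layer 1005–760 hPa: Δp = 245 hPa = 24500 Pa, q̄ = 0.0109 kg/kg → 0.0109 × 24500 / 9.8 = 27.25 mm
Layer 760–650 hPa: Δp = 110 hPa = 11000 Pa, q̄ = 0.00532 kg/kg → 0.00532 × 11000 / 9.8 = 5.97 mm
Layer 650–420 hPa: Δp = 230 hPa = 23000 Pa, q̄ = 0.0016 kg/kg → 0.0016 × 23000 / 9.8 = 3.76 mm
Layer 420–340 hPa: Δp = 80 hPa = 8000 Pa, q̄ = 0.00166 kg/kg → 0.00166 × 8000 / 9.8 = 1.36 mm
Layer 340–250 hPa: Δp = 90 hPa = 9000 Pa, q̄ = 0.000713 kg/kg → 0.000713 × 9000 / 9.8 = 0.65 mm
PW = 27.25 + 5.97 + 3.76 + 1.36 + 0.65 = 38.99 ≈ 39.0 mm.
Rainfall = ε × PW = 0.32 × 39.0 = 12.5 mm.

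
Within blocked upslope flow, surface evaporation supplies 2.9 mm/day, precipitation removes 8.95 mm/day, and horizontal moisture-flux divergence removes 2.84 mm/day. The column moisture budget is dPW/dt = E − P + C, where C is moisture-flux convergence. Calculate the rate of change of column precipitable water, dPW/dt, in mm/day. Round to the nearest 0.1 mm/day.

dPW/dt ≈ -8.9 mm/day

dPW/dt = E − P + C = 2.9 − 8.95 + (-2.84) = -8.9 mm/day.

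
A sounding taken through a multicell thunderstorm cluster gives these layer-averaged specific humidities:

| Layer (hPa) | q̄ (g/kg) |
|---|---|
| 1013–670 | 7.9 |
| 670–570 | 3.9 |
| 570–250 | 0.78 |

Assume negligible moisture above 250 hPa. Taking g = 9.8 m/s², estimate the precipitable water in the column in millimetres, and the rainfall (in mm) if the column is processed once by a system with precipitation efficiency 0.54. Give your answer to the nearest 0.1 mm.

Precipitable water is the column-integrated vapour mass per unit area: PW = (1/g) Σ q̄ Δp, with q in kg/kg and Δp in Pa (1 kg/m² of water = 1 mm).
Layer 1013–670 hPa: Δp = 343 hPa = 34300 Pa, q̄ = 0.0079 kg/kg → 0.0079 × 34300 / 9.8 = 27.65 mm
Layer 670–570 hPa: Δp = 100 hPa = 10000 Pa, q̄ = 0.0039 kg/kg → 0.0039 × 10000 / 9.8 = 3.98 mm
Layer 570–250 hPa: Δp = 320 hPa = 32000 Pa, q̄ = 0.00078 kg/kg → 0.00078 × 32000 / 9.8 = 2.55 mm
PW = 27.65 + 3.98 + 2.55 = 34.18 ≈ 34.2 mm.
Rainfall = ε × PW = 0.54 × 34.2 = 18.5 mm.

PW ≈ 34.2 mm; rainfall ≈ 18.5 mm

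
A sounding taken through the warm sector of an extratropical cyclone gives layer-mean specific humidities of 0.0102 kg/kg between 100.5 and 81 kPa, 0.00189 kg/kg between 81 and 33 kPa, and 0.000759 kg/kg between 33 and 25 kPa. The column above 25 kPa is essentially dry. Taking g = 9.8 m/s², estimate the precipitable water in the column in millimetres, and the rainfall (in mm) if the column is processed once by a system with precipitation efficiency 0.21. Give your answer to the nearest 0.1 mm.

Precipitable water is the column-integrated vapour mass per unit area: PW = (1/g) Σ q̄ Δp, with q in kg/kg and Δp in Pa (1 kg/m² of water = 1 mm).
Layer 100.5–81 kPa: Δp = 195 hPa = 19500 Pa, q̄ = 0.0102 kg/kg → 0.0102 × 19500 / 9.8 = 20.30 mm
Layer 81–33 kPa: Δp = 480 hPa = 48000 Pa, q̄ = 0.00189 kg/kg → 0.00189 × 48000 / 9.8 = 9.26 mm
Layer 33–25 kPa: Δp = 80 hPa = 8000 Pa, q̄ = 0.000759 kg/kg → 0.000759 × 8000 / 9.8 = 0.62 mm
PW = 20.30 + 9.26 + 0.62 = 30.18 ≈ 30.2 mm.
Rainfall = ε × PW = 0.21 × 30.2 = 6.3 mm.

PW ≈ 30.2 mm; rainfall ≈ 6.3 mm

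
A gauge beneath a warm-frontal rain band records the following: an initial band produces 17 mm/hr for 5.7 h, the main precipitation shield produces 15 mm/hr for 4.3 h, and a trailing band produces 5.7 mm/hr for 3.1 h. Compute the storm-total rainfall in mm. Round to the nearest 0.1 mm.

total ≈ 179.1 mm

Total = Σ Rᵢ Δtᵢ = 17 × 5.7 + 15 × 4.3 + 5.7 × 3.1
      = 96.9 + 64.5 + 17.67 = 179.1 mm.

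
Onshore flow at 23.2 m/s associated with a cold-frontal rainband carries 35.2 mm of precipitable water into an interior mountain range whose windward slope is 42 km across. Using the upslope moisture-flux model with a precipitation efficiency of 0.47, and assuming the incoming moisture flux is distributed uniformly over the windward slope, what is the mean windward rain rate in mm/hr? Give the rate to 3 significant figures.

R ≈ 32.9 mm/hr

Incoming column moisture flux per unit ridge length: F = V × PW = 23.2 × 35.2 = 816.64 mm·m/s.
Spread over the 42 km slope with efficiency ε = 0.47: R = ε·F/W = 0.47 × 816.64 / 42000 m = 9.139e-03 mm/s.
R = 9.139e-03 × 3600 = 32.9 mm/hr.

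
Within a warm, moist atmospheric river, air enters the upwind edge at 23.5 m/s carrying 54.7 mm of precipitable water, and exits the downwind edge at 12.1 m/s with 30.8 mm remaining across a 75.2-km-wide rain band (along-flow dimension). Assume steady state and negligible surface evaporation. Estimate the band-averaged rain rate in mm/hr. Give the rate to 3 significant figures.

R ≈ 43.7 mm/hr

Column moisture flux per unit crosswind length is F = V × PW.
Inflow: F_in = 23.5 × 54.7 = 1285.45 mm·m/s
Outflow: F_out = 12.1 × 30.8 = 372.68 mm·m/s
Steady-state rate R = (F_in − F_out)/L = (1285.45 − 372.68) / 75200 m = 1.214e-02 mm/s.
R = 1.214e-02 × 3600 = 43.7 mm/hr.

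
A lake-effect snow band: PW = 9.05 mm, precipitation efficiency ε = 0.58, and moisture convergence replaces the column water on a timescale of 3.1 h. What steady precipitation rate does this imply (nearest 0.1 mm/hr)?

Each overturning extracts ε × PW = 0.58 × 9.05 = 5.249 mm.
Rate = ε·PW / τ = 5.249 / 3.1 h = 1.7 mm/hr.

R ≈ 1.7 mm/hr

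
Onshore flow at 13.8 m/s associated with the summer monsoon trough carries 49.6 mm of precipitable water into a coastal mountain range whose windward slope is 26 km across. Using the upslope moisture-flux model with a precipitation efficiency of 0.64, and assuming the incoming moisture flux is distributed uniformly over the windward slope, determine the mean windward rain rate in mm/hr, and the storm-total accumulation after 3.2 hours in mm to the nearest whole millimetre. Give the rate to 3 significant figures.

R ≈ 60.7 mm/hr; total ≈ 194 mm

Incoming column moisture flux per unit ridge length: F = V × PW = 13.8 × 49.6 = 684.48 mm·m/s.
Spread over the 26 km slope with efficiency ε = 0.64: R = ε·F/W = 0.64 × 684.48 / 26000 m = 1.685e-02 mm/s.
R = 1.685e-02 × 3600 = 60.7 mm/hr.
Over 3.2 h: total = 60.7 × 3.2 = 194.24 ≈ 194 mm.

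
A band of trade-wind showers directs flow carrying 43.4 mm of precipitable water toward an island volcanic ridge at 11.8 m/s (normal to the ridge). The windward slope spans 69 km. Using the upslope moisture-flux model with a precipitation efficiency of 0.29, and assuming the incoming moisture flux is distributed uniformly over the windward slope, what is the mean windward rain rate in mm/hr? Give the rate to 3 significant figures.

Incoming column moisture flux per unit ridge length: F = V × PW = 11.8 × 43.4 = 512.12 mm·m/s.
Spread over the 69 km slope with efficiency ε = 0.29: R = ε·F/W = 0.29 × 512.12 / 69000 m = 2.152e-03 mm/s.
R = 2.152e-03 × 3600 = 7.75 mm/hr.

R ≈ 7.75 mm/hr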